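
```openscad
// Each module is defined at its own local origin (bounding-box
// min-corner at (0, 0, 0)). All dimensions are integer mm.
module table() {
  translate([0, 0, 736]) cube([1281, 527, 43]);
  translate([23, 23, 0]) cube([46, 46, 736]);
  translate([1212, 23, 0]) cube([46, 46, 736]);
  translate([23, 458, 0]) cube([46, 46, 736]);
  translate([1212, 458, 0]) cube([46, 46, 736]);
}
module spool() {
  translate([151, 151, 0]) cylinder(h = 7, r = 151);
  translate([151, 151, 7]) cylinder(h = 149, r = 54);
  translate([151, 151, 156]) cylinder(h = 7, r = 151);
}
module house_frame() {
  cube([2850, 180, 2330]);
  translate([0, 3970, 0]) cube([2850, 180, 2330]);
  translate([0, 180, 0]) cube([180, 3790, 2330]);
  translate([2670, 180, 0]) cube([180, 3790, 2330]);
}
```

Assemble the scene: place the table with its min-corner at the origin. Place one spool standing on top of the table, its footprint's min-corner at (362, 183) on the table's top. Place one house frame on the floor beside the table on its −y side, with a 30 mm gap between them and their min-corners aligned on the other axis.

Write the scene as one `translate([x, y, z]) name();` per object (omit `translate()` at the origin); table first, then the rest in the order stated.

table();
translate([362, 183, 779]) spool();
translate([0, -4180, 0]) house_frame();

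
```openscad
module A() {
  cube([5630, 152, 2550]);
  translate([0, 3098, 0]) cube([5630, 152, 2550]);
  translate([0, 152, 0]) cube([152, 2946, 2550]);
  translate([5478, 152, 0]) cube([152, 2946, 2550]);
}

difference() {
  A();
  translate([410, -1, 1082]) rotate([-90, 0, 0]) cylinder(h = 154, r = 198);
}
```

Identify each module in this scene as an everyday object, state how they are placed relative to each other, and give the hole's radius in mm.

A is a house frame. The house frame has a circular hole through its front wall. The hole's radius is 198 mm.

The subtracted cylinder has r = 198 mm.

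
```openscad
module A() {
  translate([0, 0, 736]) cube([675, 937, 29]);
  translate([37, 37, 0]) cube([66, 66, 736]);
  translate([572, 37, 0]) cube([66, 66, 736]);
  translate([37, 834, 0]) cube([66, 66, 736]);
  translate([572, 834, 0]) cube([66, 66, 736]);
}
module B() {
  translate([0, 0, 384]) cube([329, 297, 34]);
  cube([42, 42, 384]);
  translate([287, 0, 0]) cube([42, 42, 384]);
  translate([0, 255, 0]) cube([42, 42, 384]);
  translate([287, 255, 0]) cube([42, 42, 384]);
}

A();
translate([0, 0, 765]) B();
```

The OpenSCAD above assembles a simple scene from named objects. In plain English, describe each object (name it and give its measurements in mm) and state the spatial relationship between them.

A is a rectangular dining table. The top is 675×937×29 mm with its upper surface at z = 765 mm. It stands on four 66×66 mm square legs, each inset 37 mm from the nearest pair of top edges, running from the floor to the underside of the top.

B is a simple wooden stool: a rectangular seat 329 mm (x) by 297 mm (y), 34 mm thick, top face at z = 418 mm, on four square legs, each 42×42 mm in cross-section. The legs rest on z = 0, each flush with a corner of the seat.

The stool is on top of the table.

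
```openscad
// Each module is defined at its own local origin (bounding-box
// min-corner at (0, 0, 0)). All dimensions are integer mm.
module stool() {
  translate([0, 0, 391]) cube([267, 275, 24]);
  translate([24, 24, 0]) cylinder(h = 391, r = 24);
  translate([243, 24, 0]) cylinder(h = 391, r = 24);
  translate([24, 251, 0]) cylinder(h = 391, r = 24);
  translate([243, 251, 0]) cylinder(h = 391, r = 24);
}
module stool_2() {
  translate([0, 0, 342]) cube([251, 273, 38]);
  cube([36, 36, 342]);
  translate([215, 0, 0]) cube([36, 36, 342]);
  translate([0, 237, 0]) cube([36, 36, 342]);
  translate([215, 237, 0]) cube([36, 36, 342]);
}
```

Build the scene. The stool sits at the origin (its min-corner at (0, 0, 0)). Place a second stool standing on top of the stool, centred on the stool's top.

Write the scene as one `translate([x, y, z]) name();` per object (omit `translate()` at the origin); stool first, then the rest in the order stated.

stool();
translate([8, 1, 415]) stool_2();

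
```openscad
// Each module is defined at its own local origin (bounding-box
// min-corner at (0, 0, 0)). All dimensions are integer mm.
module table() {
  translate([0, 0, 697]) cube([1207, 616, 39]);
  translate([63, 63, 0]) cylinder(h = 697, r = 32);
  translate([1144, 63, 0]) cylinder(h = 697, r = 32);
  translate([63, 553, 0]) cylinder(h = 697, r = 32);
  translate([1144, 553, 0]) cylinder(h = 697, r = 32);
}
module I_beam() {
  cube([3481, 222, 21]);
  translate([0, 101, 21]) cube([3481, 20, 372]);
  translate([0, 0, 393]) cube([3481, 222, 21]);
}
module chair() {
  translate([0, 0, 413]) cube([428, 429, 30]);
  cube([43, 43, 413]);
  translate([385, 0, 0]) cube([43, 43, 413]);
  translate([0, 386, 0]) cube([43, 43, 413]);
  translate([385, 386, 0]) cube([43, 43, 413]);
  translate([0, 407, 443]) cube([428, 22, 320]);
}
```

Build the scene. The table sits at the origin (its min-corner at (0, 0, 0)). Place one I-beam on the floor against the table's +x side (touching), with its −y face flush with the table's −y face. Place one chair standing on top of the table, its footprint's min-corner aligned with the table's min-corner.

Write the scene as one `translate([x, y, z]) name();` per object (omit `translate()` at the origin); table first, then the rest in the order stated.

table();
translate([1207, 0, 0]) I_beam();
translate([0, 0, 736]) chair();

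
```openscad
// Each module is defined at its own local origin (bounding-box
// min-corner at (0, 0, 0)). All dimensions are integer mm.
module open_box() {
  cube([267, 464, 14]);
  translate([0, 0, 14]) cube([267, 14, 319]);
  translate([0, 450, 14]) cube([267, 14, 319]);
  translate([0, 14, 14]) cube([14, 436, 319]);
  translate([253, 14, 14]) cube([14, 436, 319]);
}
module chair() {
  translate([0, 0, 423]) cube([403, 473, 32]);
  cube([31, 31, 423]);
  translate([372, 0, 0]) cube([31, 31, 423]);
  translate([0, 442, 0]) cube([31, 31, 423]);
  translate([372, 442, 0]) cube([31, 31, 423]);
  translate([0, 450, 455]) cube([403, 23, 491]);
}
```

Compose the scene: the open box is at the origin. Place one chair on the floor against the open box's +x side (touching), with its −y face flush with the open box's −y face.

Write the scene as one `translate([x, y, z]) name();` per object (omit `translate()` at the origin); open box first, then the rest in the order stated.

open_box();
translate([267, 0, 0]) chair();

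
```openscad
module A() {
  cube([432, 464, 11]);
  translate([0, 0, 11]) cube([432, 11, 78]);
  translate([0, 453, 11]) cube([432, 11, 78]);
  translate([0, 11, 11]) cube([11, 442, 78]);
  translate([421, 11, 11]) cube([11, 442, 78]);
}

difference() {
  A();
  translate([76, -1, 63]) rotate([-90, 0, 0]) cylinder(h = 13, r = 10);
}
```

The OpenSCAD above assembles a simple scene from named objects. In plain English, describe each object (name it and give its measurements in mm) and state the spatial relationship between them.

A is an open storage box with external size 432×464×89 mm and wall thickness 11 mm (the base is also 11 mm thick). The base covers the whole footprint; the four walls stand on the base, with the y-facing walls full-width and the x-facing walls fitting between their inner faces.

The open box has a circular hole of radius 10 mm through its front wall, centred at (x = 76, z = 63).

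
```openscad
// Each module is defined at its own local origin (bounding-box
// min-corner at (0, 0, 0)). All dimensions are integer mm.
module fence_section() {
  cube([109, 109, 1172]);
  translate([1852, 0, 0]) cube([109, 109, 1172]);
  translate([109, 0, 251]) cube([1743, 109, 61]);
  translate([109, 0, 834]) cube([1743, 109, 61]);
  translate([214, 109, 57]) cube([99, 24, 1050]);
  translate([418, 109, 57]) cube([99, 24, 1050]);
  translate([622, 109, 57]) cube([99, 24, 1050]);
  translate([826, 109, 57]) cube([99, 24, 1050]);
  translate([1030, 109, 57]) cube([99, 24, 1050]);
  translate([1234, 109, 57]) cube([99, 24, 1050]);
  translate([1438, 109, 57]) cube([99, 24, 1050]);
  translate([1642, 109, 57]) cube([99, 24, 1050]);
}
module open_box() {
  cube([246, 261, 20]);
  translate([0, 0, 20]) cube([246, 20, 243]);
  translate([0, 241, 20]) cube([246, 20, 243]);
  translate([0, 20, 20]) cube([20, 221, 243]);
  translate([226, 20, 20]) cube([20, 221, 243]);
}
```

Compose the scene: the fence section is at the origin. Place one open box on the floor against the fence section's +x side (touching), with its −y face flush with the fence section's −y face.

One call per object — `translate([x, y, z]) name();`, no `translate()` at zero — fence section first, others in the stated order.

fence_section();
translate([1961, 0, 0]) open_box();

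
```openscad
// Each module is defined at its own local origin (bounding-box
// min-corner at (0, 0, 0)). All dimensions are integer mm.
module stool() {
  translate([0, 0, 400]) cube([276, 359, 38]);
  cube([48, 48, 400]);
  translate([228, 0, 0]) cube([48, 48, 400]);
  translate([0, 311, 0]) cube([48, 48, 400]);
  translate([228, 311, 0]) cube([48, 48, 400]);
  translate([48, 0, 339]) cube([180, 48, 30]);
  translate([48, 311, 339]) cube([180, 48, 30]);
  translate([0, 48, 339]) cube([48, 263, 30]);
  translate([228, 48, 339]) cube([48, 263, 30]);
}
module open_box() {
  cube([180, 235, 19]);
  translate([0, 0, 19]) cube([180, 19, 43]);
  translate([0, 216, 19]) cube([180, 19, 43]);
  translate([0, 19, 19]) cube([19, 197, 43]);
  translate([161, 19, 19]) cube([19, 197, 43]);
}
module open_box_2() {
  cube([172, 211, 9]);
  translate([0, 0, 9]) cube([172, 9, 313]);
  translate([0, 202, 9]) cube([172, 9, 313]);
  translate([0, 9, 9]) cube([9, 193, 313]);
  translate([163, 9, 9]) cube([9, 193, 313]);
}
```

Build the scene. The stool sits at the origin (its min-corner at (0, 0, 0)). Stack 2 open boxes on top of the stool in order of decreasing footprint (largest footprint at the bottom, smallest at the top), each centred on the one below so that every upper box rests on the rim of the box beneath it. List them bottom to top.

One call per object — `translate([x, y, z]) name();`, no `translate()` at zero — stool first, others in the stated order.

stool();
translate([48, 62, 438]) open_box();
translate([52, 74, 500]) open_box_2();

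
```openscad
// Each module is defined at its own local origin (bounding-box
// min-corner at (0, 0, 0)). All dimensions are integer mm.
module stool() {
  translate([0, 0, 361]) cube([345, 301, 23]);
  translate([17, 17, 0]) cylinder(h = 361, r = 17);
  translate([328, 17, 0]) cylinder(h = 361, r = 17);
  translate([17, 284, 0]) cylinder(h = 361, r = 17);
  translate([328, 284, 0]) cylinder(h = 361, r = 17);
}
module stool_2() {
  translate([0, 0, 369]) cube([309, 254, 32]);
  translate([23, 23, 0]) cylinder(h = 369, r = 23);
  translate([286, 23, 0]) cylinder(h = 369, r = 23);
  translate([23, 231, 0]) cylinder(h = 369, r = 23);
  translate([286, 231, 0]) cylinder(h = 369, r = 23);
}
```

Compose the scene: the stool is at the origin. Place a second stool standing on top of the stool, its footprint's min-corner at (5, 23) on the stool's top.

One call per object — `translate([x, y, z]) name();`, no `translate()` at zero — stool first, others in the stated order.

stool();
translate([5, 23, 384]) stool_2();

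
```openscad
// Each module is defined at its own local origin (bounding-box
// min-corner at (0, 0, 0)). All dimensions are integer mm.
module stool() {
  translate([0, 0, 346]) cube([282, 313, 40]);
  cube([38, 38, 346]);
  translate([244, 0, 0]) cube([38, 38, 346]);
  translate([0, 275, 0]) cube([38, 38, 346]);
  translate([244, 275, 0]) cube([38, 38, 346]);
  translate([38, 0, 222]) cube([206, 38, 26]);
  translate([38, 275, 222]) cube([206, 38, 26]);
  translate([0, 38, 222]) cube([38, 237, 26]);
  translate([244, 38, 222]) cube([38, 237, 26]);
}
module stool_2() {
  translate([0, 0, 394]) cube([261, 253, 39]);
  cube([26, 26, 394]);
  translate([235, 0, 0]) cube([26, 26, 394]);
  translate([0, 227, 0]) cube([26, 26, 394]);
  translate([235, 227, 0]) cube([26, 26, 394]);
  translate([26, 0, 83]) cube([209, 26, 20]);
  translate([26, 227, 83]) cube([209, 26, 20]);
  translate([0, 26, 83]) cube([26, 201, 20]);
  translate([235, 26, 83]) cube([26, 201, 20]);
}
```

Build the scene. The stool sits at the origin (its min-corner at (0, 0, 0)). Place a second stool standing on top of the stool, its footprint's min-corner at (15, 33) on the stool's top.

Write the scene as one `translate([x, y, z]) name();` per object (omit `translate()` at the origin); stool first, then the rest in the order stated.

stool();
translate([15, 33, 386]) stool_2();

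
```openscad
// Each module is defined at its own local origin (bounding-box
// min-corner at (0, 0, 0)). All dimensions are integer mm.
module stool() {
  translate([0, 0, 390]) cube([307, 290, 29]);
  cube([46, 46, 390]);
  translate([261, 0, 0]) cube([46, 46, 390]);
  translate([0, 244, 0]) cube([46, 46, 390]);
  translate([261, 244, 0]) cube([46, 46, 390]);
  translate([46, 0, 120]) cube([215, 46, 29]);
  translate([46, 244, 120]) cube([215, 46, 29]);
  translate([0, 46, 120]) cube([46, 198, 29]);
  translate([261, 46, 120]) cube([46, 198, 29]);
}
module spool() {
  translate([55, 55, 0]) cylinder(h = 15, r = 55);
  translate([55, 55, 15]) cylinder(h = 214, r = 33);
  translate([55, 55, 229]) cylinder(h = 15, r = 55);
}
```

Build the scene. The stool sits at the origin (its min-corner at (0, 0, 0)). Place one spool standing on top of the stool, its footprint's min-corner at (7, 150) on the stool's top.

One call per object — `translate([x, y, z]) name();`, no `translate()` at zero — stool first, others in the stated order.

stool();
translate([7, 150, 419]) spool();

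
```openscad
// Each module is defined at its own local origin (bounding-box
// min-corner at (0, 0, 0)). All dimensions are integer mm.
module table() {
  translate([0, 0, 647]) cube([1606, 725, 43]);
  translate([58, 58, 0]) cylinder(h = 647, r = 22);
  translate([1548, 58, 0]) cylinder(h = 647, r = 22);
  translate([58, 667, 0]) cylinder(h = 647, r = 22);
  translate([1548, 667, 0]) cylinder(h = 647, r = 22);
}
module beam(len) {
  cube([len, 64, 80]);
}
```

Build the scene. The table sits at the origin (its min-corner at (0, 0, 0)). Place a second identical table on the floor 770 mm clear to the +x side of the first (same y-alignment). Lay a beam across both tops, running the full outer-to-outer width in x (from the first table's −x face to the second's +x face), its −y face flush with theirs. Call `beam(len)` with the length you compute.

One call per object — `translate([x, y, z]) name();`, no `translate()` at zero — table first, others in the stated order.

table();
translate([2376, 0, 0]) table();
translate([0, 0, 690]) beam(3982);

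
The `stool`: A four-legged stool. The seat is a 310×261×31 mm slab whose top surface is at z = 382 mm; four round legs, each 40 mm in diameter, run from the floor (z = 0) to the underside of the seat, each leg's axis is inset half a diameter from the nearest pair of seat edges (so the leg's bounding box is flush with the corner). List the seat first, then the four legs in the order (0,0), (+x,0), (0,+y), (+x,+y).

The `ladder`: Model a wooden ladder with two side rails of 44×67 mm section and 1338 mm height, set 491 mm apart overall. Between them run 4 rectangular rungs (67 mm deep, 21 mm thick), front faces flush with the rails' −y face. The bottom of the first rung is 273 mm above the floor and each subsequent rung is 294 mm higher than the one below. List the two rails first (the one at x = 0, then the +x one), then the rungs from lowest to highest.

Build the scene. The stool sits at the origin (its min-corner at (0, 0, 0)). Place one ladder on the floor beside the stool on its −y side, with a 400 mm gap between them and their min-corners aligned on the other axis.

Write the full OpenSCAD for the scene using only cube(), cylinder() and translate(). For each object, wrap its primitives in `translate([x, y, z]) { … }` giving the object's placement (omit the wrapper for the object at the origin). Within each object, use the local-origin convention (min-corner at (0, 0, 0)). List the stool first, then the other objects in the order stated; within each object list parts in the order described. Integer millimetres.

translate([0, 0, 351]) cube([310, 261, 31]);
translate([20, 20, 0]) cylinder(h = 351, r = 20);
translate([290, 20, 0]) cylinder(h = 351, r = 20);
translate([20, 241, 0]) cylinder(h = 351, r = 20);
translate([290, 241, 0]) cylinder(h = 351, r = 20);
translate([0, -467, 0]) {
  cube([44, 67, 1338]);
  translate([447, 0, 0]) cube([44, 67, 1338]);
  translate([44, 0, 273]) cube([403, 67, 21]);
  translate([44, 0, 567]) cube([403, 67, 21]);
  translate([44, 0, 861]) cube([403, 67, 21]);
  translate([44, 0, 1155]) cube([403, 67, 21]);
}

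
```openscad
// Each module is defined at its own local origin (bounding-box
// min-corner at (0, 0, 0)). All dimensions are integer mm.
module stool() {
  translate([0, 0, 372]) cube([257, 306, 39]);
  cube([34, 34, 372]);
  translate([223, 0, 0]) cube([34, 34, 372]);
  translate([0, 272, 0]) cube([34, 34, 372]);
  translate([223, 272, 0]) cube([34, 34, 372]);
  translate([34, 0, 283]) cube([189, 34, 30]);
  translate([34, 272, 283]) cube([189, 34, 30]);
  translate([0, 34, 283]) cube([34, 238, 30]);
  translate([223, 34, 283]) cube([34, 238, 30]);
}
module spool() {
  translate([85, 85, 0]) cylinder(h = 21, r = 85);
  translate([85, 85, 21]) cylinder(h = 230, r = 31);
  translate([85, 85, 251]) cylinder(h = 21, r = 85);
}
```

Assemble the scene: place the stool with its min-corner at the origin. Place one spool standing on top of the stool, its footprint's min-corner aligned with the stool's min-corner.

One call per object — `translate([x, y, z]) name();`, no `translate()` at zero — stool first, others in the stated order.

stool();
translate([0, 0, 411]) spool();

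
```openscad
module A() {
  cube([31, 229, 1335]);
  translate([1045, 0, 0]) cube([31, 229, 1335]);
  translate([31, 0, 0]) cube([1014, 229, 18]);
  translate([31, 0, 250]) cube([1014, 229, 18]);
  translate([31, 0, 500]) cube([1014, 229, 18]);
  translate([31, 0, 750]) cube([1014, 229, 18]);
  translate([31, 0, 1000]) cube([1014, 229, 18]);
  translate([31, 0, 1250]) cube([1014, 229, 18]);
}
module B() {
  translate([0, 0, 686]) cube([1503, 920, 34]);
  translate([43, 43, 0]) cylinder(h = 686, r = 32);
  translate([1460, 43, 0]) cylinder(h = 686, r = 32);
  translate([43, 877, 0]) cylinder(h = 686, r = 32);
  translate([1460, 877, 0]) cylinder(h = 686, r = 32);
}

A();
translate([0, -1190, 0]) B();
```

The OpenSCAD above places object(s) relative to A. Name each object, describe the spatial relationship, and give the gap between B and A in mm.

The table's nearest face is 270 mm from the bookshelf's −y face.

A is a bookshelf. B is a table. The table is on the floor beside the bookshelf on its −y side. The gap between the table and the bookshelf is 270 mm.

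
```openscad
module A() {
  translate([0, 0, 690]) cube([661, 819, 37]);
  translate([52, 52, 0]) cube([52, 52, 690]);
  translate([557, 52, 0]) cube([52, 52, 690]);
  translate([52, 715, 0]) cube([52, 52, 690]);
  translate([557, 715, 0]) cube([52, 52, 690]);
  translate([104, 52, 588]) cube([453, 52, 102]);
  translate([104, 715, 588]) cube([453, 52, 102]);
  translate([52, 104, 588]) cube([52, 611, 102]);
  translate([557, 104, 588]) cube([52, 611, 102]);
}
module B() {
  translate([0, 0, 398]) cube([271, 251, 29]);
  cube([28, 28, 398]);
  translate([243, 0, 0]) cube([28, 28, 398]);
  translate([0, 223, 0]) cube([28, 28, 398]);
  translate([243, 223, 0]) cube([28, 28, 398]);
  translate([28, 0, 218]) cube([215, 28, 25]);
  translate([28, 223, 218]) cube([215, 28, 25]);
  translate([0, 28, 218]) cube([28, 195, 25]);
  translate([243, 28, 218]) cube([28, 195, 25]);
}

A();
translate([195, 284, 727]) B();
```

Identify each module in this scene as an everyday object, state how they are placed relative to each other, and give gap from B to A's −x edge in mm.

A is a table. B is a stool. The stool is on top of the table, centred. The gap from the stool to the table's −x edge is 195 mm.

The stool's min-x is at 195; the table's min-x is 0; gap = 195 mm.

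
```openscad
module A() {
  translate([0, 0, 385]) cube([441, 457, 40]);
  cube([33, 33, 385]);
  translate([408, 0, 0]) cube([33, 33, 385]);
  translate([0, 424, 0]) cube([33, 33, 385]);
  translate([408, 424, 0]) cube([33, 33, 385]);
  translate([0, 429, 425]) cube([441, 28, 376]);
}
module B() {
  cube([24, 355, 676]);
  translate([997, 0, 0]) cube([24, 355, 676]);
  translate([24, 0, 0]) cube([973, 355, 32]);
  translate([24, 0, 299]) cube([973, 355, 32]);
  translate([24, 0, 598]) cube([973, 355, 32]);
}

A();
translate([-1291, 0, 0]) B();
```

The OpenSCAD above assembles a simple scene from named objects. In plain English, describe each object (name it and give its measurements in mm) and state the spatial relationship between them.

A is a chair: 441×457 mm seat, 40 mm thick, top at z = 425 mm, on four 33 mm square corner legs flush with the seat edges. A 28 mm thick backrest slab spans the full seat width, extending 376 mm above the seat top, its back face flush with the seat's +y edge.

B is a bookshelf 1021 mm wide overall, 355 mm deep and 676 mm tall. The two sides are 24 mm thick vertical panels. 3 horizontal shelves of 32 mm thickness span between the inner faces of the sides; the lowest shelf sits on the floor and shelves are stacked with a clear vertical gap of 267 mm between each pair.

The bookshelf is on the floor beside the chair on its −x side.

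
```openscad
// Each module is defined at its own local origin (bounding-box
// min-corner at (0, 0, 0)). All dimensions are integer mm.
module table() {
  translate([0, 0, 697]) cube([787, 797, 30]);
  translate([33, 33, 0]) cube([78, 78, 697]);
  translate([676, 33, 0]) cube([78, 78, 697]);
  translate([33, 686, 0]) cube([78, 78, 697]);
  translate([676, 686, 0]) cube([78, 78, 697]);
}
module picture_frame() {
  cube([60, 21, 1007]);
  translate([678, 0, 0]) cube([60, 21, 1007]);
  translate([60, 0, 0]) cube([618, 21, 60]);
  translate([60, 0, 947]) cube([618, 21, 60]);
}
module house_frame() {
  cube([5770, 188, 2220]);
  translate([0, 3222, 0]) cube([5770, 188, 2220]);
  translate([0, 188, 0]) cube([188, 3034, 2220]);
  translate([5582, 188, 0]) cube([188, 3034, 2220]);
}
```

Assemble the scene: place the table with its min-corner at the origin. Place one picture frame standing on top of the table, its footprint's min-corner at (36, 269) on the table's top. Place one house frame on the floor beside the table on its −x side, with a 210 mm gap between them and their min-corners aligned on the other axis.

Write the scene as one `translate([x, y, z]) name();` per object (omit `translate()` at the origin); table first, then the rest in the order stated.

table();
translate([36, 269, 727]) picture_frame();
translate([-5980, 0, 0]) house_frame();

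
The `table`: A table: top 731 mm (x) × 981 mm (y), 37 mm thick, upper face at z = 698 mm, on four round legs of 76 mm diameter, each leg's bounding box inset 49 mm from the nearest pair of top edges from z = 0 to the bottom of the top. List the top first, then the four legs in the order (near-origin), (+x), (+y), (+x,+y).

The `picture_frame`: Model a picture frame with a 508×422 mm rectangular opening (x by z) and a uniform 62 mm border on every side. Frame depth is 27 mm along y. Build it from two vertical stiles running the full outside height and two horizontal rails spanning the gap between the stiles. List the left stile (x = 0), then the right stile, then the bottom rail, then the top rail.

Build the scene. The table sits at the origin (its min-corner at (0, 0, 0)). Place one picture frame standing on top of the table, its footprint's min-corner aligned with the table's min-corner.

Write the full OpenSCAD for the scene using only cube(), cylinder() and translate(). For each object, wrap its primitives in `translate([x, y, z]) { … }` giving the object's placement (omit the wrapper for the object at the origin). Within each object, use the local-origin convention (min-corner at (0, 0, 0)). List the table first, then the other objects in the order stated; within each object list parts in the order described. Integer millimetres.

translate([0, 0, 661]) cube([731, 981, 37]);
translate([87, 87, 0]) cylinder(h = 661, r = 38);
translate([644, 87, 0]) cylinder(h = 661, r = 38);
translate([87, 894, 0]) cylinder(h = 661, r = 38);
translate([644, 894, 0]) cylinder(h = 661, r = 38);
translate([0, 0, 698]) {
  cube([62, 27, 546]);
  translate([570, 0, 0]) cube([62, 27, 546]);
  translate([62, 0, 0]) cube([508, 27, 62]);
  translate([62, 0, 484]) cube([508, 27, 62]);
}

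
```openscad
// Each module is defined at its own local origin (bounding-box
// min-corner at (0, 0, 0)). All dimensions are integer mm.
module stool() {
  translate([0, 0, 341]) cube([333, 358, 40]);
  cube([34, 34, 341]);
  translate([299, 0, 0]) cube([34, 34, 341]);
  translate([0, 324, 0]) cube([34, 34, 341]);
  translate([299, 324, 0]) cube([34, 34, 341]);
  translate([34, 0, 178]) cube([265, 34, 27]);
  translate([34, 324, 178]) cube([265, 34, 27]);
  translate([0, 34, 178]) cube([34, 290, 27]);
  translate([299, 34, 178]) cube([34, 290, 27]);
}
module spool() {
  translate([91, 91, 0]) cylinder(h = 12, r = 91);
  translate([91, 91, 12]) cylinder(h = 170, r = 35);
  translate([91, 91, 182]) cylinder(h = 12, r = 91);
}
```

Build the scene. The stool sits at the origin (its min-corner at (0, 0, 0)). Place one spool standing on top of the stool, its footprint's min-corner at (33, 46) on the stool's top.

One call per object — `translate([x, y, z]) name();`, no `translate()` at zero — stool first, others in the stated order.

stool();
translate([33, 46, 381]) spool();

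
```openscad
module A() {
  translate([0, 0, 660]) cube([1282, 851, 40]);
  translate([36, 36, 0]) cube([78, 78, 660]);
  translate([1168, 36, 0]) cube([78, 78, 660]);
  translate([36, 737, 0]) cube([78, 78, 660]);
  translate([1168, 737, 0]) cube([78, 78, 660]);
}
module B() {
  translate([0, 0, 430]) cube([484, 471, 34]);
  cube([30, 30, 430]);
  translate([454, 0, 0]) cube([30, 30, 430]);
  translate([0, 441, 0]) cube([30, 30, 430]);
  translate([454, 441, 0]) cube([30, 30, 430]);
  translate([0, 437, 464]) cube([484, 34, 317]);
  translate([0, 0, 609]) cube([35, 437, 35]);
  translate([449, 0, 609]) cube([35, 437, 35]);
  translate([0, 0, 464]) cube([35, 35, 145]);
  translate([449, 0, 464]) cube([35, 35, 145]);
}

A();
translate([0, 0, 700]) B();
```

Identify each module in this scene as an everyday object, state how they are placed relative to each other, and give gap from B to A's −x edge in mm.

The chair's min-x is at 0; the table's min-x is 0; gap = 0 mm.

A is a table. B is a chair. The chair is on top of the table. The gap from the chair to the table's −x edge is 0 mm.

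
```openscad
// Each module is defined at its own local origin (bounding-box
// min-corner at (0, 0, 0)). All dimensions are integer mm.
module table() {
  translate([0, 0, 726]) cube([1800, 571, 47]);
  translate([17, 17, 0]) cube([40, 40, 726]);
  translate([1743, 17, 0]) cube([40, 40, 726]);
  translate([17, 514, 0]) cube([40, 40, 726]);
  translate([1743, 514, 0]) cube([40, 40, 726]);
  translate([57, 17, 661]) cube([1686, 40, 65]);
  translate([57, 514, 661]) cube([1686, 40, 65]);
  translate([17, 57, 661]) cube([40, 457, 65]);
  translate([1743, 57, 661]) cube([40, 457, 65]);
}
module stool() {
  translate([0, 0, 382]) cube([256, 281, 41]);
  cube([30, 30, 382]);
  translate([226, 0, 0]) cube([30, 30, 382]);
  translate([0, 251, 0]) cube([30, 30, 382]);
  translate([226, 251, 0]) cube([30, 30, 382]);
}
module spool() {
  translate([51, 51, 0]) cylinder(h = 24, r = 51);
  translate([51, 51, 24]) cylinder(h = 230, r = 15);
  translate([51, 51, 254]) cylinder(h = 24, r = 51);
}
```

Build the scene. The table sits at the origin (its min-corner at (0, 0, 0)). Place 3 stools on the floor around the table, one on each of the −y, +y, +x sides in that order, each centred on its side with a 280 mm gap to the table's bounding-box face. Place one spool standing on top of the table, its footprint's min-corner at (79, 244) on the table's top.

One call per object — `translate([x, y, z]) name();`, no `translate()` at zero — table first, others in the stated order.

table();
translate([772, -561, 0]) stool();
translate([772, 851, 0]) stool();
translate([2080, 145, 0]) stool();
translate([79, 244, 773]) spool();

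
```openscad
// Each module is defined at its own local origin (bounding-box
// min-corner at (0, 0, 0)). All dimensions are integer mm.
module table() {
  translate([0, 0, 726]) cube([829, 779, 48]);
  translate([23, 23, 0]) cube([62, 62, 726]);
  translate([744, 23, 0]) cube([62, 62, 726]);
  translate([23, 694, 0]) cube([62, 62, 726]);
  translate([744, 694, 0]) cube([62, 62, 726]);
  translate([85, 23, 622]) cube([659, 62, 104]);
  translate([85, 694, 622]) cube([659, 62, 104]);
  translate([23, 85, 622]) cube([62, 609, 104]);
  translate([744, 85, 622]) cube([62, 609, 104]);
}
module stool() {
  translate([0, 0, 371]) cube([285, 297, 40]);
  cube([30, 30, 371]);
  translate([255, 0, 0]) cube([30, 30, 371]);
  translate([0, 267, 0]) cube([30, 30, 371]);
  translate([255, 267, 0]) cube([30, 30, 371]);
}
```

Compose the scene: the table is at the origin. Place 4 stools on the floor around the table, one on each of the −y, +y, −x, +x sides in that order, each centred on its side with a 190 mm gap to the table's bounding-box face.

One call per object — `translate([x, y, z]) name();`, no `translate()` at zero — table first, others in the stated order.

table();
translate([272, -487, 0]) stool();
translate([272, 969, 0]) stool();
translate([-475, 241, 0]) stool();
translate([1019, 241, 0]) stool();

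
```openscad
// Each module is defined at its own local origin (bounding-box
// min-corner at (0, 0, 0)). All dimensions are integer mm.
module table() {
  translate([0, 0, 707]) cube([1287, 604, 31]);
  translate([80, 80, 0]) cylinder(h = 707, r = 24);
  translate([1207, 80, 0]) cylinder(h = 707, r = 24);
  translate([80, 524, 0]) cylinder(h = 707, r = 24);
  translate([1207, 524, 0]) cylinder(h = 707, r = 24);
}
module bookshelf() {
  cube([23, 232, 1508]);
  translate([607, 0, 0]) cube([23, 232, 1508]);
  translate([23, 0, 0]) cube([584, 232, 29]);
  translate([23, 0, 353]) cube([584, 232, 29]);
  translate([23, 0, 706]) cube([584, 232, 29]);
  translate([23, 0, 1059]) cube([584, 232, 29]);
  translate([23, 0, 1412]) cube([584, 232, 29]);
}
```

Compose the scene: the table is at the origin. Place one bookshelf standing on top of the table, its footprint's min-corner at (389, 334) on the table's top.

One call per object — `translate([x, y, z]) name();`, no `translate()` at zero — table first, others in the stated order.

table();
translate([389, 334, 738]) bookshelf();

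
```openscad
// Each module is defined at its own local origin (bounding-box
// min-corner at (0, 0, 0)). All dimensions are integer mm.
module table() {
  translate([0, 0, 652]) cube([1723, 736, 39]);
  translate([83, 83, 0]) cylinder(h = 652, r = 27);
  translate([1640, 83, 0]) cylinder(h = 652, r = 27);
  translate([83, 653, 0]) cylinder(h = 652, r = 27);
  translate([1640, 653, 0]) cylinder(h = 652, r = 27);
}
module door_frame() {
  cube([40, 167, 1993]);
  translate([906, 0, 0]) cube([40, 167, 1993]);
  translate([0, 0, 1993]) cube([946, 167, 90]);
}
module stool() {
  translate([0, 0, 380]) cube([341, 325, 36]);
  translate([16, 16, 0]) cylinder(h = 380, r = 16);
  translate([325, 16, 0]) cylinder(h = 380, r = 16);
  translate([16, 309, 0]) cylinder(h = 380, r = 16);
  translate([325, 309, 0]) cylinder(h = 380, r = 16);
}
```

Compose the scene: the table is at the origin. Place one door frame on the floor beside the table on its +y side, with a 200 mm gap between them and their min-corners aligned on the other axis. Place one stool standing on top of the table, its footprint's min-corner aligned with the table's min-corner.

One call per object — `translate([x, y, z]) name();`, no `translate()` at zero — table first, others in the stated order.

table();
translate([0, 936, 0]) door_frame();
translate([0, 0, 691]) stool();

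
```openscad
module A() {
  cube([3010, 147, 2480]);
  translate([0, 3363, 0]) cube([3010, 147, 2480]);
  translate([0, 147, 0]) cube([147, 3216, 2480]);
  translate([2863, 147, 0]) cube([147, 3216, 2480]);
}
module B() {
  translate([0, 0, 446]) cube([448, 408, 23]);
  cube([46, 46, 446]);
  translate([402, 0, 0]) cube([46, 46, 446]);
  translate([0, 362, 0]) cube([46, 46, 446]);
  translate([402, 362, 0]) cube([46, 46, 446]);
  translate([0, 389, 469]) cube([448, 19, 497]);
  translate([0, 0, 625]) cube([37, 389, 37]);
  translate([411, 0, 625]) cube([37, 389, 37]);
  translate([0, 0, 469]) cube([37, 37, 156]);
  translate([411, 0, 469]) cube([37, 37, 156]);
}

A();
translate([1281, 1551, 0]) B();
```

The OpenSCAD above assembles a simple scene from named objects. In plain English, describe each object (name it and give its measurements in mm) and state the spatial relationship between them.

A is a box-shaped house frame (walls only): outside footprint 3010×3510 mm, wall height 2480 mm, wall thickness 147 mm. The two y-facing walls run the full x-width; the two x-facing walls fit between the inner faces of the y-facing walls.

B is a chair: 448×408 mm seat, 23 mm thick, top at z = 469 mm, on four 46 mm square corner legs flush with the seat edges. A 19 mm thick backrest slab spans the full seat width, extending 497 mm above the seat top, its back face flush with the seat's +y edge. Two armrests of 37×37 mm section run along each side from the seat's front edge to the front of the backrest, top faces 193 mm above the seat top and outer faces flush with the seat's x-edges; a 37×37 mm post under the front of each armrest stands on the seat at the front corner.

The chair sits inside the house frame, centred.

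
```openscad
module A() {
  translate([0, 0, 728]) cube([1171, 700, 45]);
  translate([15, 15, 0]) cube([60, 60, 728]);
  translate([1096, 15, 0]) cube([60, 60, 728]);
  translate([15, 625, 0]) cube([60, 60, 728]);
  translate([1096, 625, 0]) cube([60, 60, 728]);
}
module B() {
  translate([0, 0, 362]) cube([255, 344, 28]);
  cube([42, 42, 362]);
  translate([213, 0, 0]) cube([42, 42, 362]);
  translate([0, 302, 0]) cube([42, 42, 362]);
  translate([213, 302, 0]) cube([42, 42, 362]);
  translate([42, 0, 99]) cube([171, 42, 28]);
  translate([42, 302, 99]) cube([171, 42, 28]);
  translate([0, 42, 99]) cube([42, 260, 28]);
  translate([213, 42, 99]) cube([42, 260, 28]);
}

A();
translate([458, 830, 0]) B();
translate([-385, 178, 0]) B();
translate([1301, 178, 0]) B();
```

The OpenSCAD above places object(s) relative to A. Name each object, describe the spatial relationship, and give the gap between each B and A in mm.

Each stool's nearest face is 130 mm from the table's bounding box.

A is a table. B is a stool. Three stools sit around the table at the +y, −x, +x sides. The gap between each stool and the table is 130 mm.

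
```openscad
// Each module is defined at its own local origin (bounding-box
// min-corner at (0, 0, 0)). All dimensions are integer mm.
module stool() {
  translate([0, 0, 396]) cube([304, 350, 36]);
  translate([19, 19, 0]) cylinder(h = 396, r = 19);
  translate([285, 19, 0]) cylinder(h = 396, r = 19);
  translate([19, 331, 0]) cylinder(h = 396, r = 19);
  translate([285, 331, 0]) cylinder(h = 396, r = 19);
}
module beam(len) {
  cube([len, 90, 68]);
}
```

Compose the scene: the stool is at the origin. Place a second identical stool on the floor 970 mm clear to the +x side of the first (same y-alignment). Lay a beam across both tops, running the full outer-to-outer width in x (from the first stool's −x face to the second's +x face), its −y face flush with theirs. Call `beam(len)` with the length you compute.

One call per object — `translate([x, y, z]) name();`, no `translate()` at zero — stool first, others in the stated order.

stool();
translate([1274, 0, 0]) stool();
translate([0, 0, 432]) beam(1578);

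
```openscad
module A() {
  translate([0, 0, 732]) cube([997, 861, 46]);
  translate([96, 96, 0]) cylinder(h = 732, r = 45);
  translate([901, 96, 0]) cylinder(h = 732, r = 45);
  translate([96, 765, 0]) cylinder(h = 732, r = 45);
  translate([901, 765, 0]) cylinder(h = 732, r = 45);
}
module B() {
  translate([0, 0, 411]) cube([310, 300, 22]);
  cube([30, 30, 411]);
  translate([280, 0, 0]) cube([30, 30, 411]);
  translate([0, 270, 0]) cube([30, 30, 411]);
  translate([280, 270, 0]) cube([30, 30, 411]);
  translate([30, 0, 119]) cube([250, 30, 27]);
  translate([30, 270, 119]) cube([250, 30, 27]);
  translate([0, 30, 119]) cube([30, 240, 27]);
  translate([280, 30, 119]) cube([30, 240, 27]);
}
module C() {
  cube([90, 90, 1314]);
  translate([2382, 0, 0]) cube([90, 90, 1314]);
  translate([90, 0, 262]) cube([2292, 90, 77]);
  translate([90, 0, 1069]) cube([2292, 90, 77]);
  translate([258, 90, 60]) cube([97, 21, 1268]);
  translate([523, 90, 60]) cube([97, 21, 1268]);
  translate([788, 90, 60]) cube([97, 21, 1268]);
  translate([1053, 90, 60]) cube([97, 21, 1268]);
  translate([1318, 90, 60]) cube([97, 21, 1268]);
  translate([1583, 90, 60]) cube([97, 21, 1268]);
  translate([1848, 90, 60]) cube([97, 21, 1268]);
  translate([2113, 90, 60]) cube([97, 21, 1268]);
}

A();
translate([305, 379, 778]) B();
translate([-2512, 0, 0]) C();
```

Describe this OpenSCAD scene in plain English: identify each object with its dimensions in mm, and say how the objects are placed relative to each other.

A is a rectangular dining table. The top is 997×861×46 mm with its upper surface at z = 778 mm. It stands on four round legs of 90 mm diameter, each leg's bounding box inset 51 mm from the nearest pair of top edges, running from the floor to the underside of the top.

B is a four-legged stool. The seat is a 310×300×22 mm slab whose top surface is at z = 433 mm; four square legs, each 30×30 mm in cross-section, run from the floor (z = 0) to the underside of the seat, each flush with a corner of the seat. Four stretchers, 30 mm wide and 27 mm tall, connect adjacent legs with their undersides at z = 119 mm, each running between the inner faces of the legs it joins and aligned with the legs' outer faces on the other axis.

C is a fence section. Two 90×90 mm posts, 1314 mm tall, stand on the floor with a clear span of 2292 mm between their inner faces. Two horizontal rails of 90×77 mm section span the gap between the posts with their undersides at z = 262 mm and z = 1069 mm, flush with the posts' −y face. 8 pickets, each 97 mm wide, 21 mm thick and 1268 mm tall, are fixed to the +y face of the rails with their bottoms at z = 60 mm, evenly spaced across the span with equal gaps (rounded down to the nearest mm) at the −x end and between each pair — any rounding remainder accumulates at the +x end.

The stool is on top of the table. The fence section is on the floor beside the table on its −x side.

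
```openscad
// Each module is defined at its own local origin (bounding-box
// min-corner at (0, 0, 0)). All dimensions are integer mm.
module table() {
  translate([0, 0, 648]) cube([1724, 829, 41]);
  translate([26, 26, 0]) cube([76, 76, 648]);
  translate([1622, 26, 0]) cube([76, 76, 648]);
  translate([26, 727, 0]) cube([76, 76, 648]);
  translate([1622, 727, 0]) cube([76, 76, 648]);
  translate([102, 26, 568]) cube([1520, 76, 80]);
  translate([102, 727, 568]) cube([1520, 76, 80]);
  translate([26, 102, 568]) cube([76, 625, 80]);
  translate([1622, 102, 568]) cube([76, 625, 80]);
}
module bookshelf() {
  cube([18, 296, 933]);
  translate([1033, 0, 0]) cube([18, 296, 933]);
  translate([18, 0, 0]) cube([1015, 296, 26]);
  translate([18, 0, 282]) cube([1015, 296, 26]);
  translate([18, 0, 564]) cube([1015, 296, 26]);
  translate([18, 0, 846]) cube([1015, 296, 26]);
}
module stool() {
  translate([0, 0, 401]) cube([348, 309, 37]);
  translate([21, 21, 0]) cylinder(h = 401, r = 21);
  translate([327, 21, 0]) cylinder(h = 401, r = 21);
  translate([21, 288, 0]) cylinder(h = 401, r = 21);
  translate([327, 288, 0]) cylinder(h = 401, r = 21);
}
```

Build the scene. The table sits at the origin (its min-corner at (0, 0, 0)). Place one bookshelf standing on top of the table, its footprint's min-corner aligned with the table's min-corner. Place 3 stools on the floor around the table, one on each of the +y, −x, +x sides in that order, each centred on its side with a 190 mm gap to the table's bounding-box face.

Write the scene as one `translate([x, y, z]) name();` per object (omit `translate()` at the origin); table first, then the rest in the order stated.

table();
translate([0, 0, 689]) bookshelf();
translate([688, 1019, 0]) stool();
translate([-538, 260, 0]) stool();
translate([1914, 260, 0]) stool();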